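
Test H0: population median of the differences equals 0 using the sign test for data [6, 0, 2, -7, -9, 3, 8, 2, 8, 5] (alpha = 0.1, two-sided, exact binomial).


Step 1: Discard zero differences. Original n = 10; n_eff = number of nonzero differences = 9.
Nonzero differences (with sign): +6, +2, -7, -9, +3, +8, +2, +8, +5
Step 2: Count signs: positive = 7, negative = 2.
Step 3: Under H0: P(positive) = 0.5, so the number of positives S ~ Bin(9, 0.5).
Step 4: Two-sided exact p-value = sum of Bin(9,0.5) probabilities at or below the observed probability = 0.179688.
Step 5: alpha = 0.1. fail to reject H0.

n_eff = 9, pos = 7, neg = 2, p = 0.179688, fail to reject H0.


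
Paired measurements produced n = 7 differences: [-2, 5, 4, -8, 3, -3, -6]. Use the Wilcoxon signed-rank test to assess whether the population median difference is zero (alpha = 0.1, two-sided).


Step 1: Drop any zero differences (none here) and take |d_i|.
|d| = [2, 5, 4, 8, 3, 3, 6]
Step 2: Midrank |d_i| (ties get averaged ranks).
ranks: |2|->1, |5|->5, |4|->4, |8|->7, |3|->2.5, |3|->2.5, |6|->6
Step 3: Attach original signs; sum ranks with positive sign and with negative sign.
W+ = 5 + 4 + 2.5 = 11.5
W- = 1 + 7 + 2.5 + 6 = 16.5
(Check: W+ + W- = 28 should equal n(n+1)/2 = 28.)
Step 4: Test statistic W = min(W+, W-) = 11.5.
Step 5: Ties in |d|, so use the tie-corrected normal approximation.
        E[W] = n(n+1)/4 = 7*8/4 = 14.
        Tie groups: |d|=3 (t=2); sum(t^3 - t) = 6.
        Var[W] = n(n+1)(2n+1)/24 - sum(t^3-t)/48 = 840/24 - 6/48 = 34.875.
        z = (W - E[W]) / sqrt(Var[W]) = (11.5 - 14) / 5.9055 = -0.4233.
        Two-sided p = 2*Phi(z) = 0.672052.
Step 6: alpha = 0.1. fail to reject H0.

W+ = 11.5, W- = 16.5, W = min = 11.5, p = 0.672052, fail to reject H0.


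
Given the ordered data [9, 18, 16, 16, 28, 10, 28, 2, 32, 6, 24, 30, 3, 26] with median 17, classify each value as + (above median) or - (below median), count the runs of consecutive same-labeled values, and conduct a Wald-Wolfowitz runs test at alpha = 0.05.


Step 1: Compute median = 17; label A = above, B = below.
Labels in order: BABBABABABAABA  (n_A = 7, n_B = 7)
Step 2: Count runs R = 12.
Step 3: Under H0 (random ordering), E[R] = 2*n_A*n_B/(n_A+n_B) + 1 = 2*7*7/14 + 1 = 8.0000.
        Var[R] = 2*n_A*n_B*(2*n_A*n_B - n_A - n_B) / ((n_A+n_B)^2 * (n_A+n_B-1)) = 8232/2548 = 3.2308.
        SD[R] = 1.7974.
Step 4: Continuity-corrected z = (R - 0.5 - E[R]) / SD[R] = (12 - 0.5 - 8.0000) / 1.7974 = 1.9472.
Step 5: Two-sided p-value via normal approximation = 2*(1 - Phi(|z|)) = 0.051508.
Step 6: alpha = 0.05. fail to reject H0.

R = 12, z = 1.9472, p = 0.051508, fail to reject H0.


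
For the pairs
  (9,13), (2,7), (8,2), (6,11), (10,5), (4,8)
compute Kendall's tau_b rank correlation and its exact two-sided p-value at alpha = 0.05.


Step 1: Enumerate the 15 unordered pairs (i,j) with i<j and classify each by sign(x_j-x_i) * sign(y_j-y_i).
  (1,2):dx=-7,dy=-6->C; (1,3):dx=-1,dy=-11->C; (1,4):dx=-3,dy=-2->C; (1,5):dx=+1,dy=-8->D
  (1,6):dx=-5,dy=-5->C; (2,3):dx=+6,dy=-5->D; (2,4):dx=+4,dy=+4->C; (2,5):dx=+8,dy=-2->D
  (2,6):dx=+2,dy=+1->C; (3,4):dx=-2,dy=+9->D; (3,5):dx=+2,dy=+3->C; (3,6):dx=-4,dy=+6->D
  (4,5):dx=+4,dy=-6->D; (4,6):dx=-2,dy=-3->C; (5,6):dx=-6,dy=+3->D
Step 2: C = 8, D = 7, total pairs = 15.
Step 3: tau = (C - D)/(n(n-1)/2) = (8 - 7)/15 = 0.066667.
Step 4: Exact two-sided p-value (enumerate n! = 720 permutations of y under H0): p = 1.000000.
Step 5: alpha = 0.05. fail to reject H0.

tau_b = 0.0667 (C=8, D=7), p = 1.000000, fail to reject H0.


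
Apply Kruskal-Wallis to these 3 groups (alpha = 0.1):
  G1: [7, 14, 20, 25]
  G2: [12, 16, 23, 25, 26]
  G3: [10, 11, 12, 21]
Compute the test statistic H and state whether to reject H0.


Step 1: Combine all N = 13 observations and assign midranks.
sorted (value, group, rank): (7,G1,1), (10,G3,2), (11,G3,3), (12,G2,4.5), (12,G3,4.5), (14,G1,6), (16,G2,7), (20,G1,8), (21,G3,9), (23,G2,10), (25,G1,11.5), (25,G2,11.5), (26,G2,13)
Step 2: Sum ranks within each group.
R_1 = 26.5 (n_1 = 4)
R_2 = 46 (n_2 = 5)
R_3 = 18.5 (n_3 = 4)
Step 3: H = 12/(N(N+1)) * sum(R_i^2/n_i) - 3(N+1)
     = 12/(13*14) * (26.5^2/4 + 46^2/5 + 18.5^2/4) - 3*14
     = 0.065934 * 684.325 - 42
     = 3.120330.
Step 4: Ties present; correction factor C = 1 - 12/(13^3 - 13) = 0.994505. Corrected H = 3.120330 / 0.994505 = 3.137569.
Step 5: Under H0, H ~ chi^2(2); p-value = 0.208298.
Step 6: alpha = 0.1. fail to reject H0.

H = 3.1376, df = 2, p = 0.208298, fail to reject H0.


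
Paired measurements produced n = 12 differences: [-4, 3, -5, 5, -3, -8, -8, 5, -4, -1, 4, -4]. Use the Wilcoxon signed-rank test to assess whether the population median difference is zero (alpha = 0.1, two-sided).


Step 1: Drop any zero differences (none here) and take |d_i|.
|d| = [4, 3, 5, 5, 3, 8, 8, 5, 4, 1, 4, 4]
Step 2: Midrank |d_i| (ties get averaged ranks).
ranks: |4|->5.5, |3|->2.5, |5|->9, |5|->9, |3|->2.5, |8|->11.5, |8|->11.5, |5|->9, |4|->5.5, |1|->1, |4|->5.5, |4|->5.5
Step 3: Attach original signs; sum ranks with positive sign and with negative sign.
W+ = 2.5 + 9 + 9 + 5.5 = 26
W- = 5.5 + 9 + 2.5 + 11.5 + 11.5 + 5.5 + 1 + 5.5 = 52
(Check: W+ + W- = 78 should equal n(n+1)/2 = 78.)
Step 4: Test statistic W = min(W+, W-) = 26.
Step 5: Ties in |d|, so use the tie-corrected normal approximation.
        E[W] = n(n+1)/4 = 12*13/4 = 39.
        Tie groups: |d|=3 (t=2), |d|=4 (t=4), |d|=5 (t=3), |d|=8 (t=2); sum(t^3 - t) = 96.
        Var[W] = n(n+1)(2n+1)/24 - sum(t^3-t)/48 = 3900/24 - 96/48 = 160.5.
        z = (W - E[W]) / sqrt(Var[W]) = (26 - 39) / 12.6689 = -1.0261.
        Two-sided p = 2*Phi(z) = 0.304826.
Step 6: alpha = 0.1. fail to reject H0.

W+ = 26, W- = 52, W = min = 26, p = 0.304826, fail to reject H0.


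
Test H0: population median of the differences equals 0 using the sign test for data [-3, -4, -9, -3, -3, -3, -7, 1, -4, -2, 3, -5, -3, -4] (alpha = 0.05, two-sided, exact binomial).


Step 1: Discard zero differences. Original n = 14; n_eff = number of nonzero differences = 14.
Nonzero differences (with sign): -3, -4, -9, -3, -3, -3, -7, +1, -4, -2, +3, -5, -3, -4
Step 2: Count signs: positive = 2, negative = 12.
Step 3: Under H0: P(positive) = 0.5, so the number of positives S ~ Bin(14, 0.5).
Step 4: Two-sided exact p-value = sum of Bin(14,0.5) probabilities at or below the observed probability = 0.012939.
Step 5: alpha = 0.05. reject H0.

n_eff = 14, pos = 2, neg = 12, p = 0.012939, reject H0.


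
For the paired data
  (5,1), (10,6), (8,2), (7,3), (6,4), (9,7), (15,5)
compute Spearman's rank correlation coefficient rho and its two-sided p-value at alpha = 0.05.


Step 1: Rank x and y separately (midranks; no ties here).
rank(x): 5->1, 10->6, 8->4, 7->3, 6->2, 9->5, 15->7
rank(y): 1->1, 6->6, 2->2, 3->3, 4->4, 7->7, 5->5
Step 2: d_i = R_x(i) - R_y(i); compute d_i^2.
  (1-1)^2=0, (6-6)^2=0, (4-2)^2=4, (3-3)^2=0, (2-4)^2=4, (5-7)^2=4, (7-5)^2=4
sum(d^2) = 16.
Step 3: rho = 1 - 6*16 / (7*(7^2 - 1)) = 1 - 96/336 = 0.714286.
Step 4: Under H0, t = rho * sqrt((n-2)/(1-rho^2)) = 2.2822 ~ t(5).
Step 5: Two-sided p-value from the t-distribution with 5 df = 0.071344.
Step 6: alpha = 0.05. fail to reject H0.

rho = 0.7143, p = 0.071344, fail to reject H0 at alpha = 0.05.


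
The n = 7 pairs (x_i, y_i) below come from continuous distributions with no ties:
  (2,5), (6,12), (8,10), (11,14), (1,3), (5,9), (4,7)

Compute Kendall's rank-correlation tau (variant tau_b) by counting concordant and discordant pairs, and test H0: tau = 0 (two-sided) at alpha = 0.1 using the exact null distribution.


Step 1: Enumerate the 21 unordered pairs (i,j) with i<j and classify each by sign(x_j-x_i) * sign(y_j-y_i).
  (1,2):dx=+4,dy=+7->C; (1,3):dx=+6,dy=+5->C; (1,4):dx=+9,dy=+9->C; (1,5):dx=-1,dy=-2->C
  (1,6):dx=+3,dy=+4->C; (1,7):dx=+2,dy=+2->C; (2,3):dx=+2,dy=-2->D; (2,4):dx=+5,dy=+2->C
  (2,5):dx=-5,dy=-9->C; (2,6):dx=-1,dy=-3->C; (2,7):dx=-2,dy=-5->C; (3,4):dx=+3,dy=+4->C
  (3,5):dx=-7,dy=-7->C; (3,6):dx=-3,dy=-1->C; (3,7):dx=-4,dy=-3->C; (4,5):dx=-10,dy=-11->C
  (4,6):dx=-6,dy=-5->C; (4,7):dx=-7,dy=-7->C; (5,6):dx=+4,dy=+6->C; (5,7):dx=+3,dy=+4->C
  (6,7):dx=-1,dy=-2->C
Step 2: C = 20, D = 1, total pairs = 21.
Step 3: tau = (C - D)/(n(n-1)/2) = (20 - 1)/21 = 0.904762.
Step 4: Exact two-sided p-value (enumerate n! = 5040 permutations of y under H0): p = 0.002778.
Step 5: alpha = 0.1. reject H0.

tau_b = 0.9048 (C=20, D=1), p = 0.002778, reject H0.


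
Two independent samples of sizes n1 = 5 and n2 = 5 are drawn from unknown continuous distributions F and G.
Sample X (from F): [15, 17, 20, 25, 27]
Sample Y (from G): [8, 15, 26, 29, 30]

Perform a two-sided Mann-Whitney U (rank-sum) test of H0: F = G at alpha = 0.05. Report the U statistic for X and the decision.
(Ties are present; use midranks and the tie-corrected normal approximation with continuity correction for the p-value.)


Step 1: Combine and sort all 10 observations; assign midranks.
sorted (value, group): (8,Y), (15,X), (15,Y), (17,X), (20,X), (25,X), (26,Y), (27,X), (29,Y), (30,Y)
ranks: 8->1, 15->2.5, 15->2.5, 17->4, 20->5, 25->6, 26->7, 27->8, 29->9, 30->10
Step 2: Rank sum for X: R1 = 2.5 + 4 + 5 + 6 + 8 = 25.5.
Step 3: U_X = R1 - n1(n1+1)/2 = 25.5 - 5*6/2 = 25.5 - 15 = 10.5.
       U_Y = n1*n2 - U_X = 25 - 10.5 = 14.5.
Step 4: Ties are present, so use the tie-corrected normal approximation (with continuity correction) for the p-value.
Step 5: p-value = 0.753298; compare to alpha = 0.05. fail to reject H0.

U_X = 10.5, p = 0.753298, fail to reject H0 at alpha = 0.05.


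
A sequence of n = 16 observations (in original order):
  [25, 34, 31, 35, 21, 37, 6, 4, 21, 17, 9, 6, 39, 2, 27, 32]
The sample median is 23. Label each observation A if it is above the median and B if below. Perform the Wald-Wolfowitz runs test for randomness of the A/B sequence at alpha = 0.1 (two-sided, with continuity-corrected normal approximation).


Step 1: Compute median = 23; label A = above, B = below.
Labels in order: AAAABABBBBBBABAA  (n_A = 8, n_B = 8)
Step 2: Count runs R = 7.
Step 3: Under H0 (random ordering), E[R] = 2*n_A*n_B/(n_A+n_B) + 1 = 2*8*8/16 + 1 = 9.0000.
        Var[R] = 2*n_A*n_B*(2*n_A*n_B - n_A - n_B) / ((n_A+n_B)^2 * (n_A+n_B-1)) = 14336/3840 = 3.7333.
        SD[R] = 1.9322.
Step 4: Continuity-corrected z = (R + 0.5 - E[R]) / SD[R] = (7 + 0.5 - 9.0000) / 1.9322 = -0.7763.
Step 5: Two-sided p-value via normal approximation = 2*(1 - Phi(|z|)) = 0.437558.
Step 6: alpha = 0.1. fail to reject H0.

R = 7, z = -0.7763, p = 0.437558, fail to reject H0.


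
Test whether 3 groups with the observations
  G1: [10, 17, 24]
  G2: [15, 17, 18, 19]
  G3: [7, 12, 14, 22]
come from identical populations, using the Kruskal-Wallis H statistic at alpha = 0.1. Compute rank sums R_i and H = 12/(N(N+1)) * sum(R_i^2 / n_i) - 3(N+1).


Step 1: Combine all N = 11 observations and assign midranks.
sorted (value, group, rank): (7,G3,1), (10,G1,2), (12,G3,3), (14,G3,4), (15,G2,5), (17,G1,6.5), (17,G2,6.5), (18,G2,8), (19,G2,9), (22,G3,10), (24,G1,11)
Step 2: Sum ranks within each group.
R_1 = 19.5 (n_1 = 3)
R_2 = 28.5 (n_2 = 4)
R_3 = 18 (n_3 = 4)
Step 3: H = 12/(N(N+1)) * sum(R_i^2/n_i) - 3(N+1)
     = 12/(11*12) * (19.5^2/3 + 28.5^2/4 + 18^2/4) - 3*12
     = 0.090909 * 410.812 - 36
     = 1.346591.
Step 4: Ties present; correction factor C = 1 - 6/(11^3 - 11) = 0.995455. Corrected H = 1.346591 / 0.995455 = 1.352740.
Step 5: Under H0, H ~ chi^2(2); p-value = 0.508459.
Step 6: alpha = 0.1. fail to reject H0.

H = 1.3527, df = 2, p = 0.508459, fail to reject H0.


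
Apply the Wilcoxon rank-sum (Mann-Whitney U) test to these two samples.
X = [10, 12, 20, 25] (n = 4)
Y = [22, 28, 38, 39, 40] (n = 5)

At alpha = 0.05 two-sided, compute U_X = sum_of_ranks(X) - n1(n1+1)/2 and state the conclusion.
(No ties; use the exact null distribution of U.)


Step 1: Combine and sort all 9 observations; assign midranks.
sorted (value, group): (10,X), (12,X), (20,X), (22,Y), (25,X), (28,Y), (38,Y), (39,Y), (40,Y)
ranks: 10->1, 12->2, 20->3, 22->4, 25->5, 28->6, 38->7, 39->8, 40->9
Step 2: Rank sum for X: R1 = 1 + 2 + 3 + 5 = 11.
Step 3: U_X = R1 - n1(n1+1)/2 = 11 - 4*5/2 = 11 - 10 = 1.
       U_Y = n1*n2 - U_X = 20 - 1 = 19.
Step 4: No ties, so the exact null distribution of U (based on enumerating the C(9,4) = 126 equally likely rank assignments) gives the two-sided p-value.
Step 5: p-value = 0.031746; compare to alpha = 0.05. reject H0.

U_X = 1, p = 0.031746, reject H0 at alpha = 0.05.


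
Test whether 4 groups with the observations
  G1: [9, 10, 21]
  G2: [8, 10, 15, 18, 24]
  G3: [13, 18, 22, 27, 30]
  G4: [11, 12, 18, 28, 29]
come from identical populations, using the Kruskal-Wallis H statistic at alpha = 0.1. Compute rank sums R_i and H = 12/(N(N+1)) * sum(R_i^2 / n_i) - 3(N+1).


Step 1: Combine all N = 18 observations and assign midranks.
sorted (value, group, rank): (8,G2,1), (9,G1,2), (10,G1,3.5), (10,G2,3.5), (11,G4,5), (12,G4,6), (13,G3,7), (15,G2,8), (18,G2,10), (18,G3,10), (18,G4,10), (21,G1,12), (22,G3,13), (24,G2,14), (27,G3,15), (28,G4,16), (29,G4,17), (30,G3,18)
Step 2: Sum ranks within each group.
R_1 = 17.5 (n_1 = 3)
R_2 = 36.5 (n_2 = 5)
R_3 = 63 (n_3 = 5)
R_4 = 54 (n_4 = 5)
Step 3: H = 12/(N(N+1)) * sum(R_i^2/n_i) - 3(N+1)
     = 12/(18*19) * (17.5^2/3 + 36.5^2/5 + 63^2/5 + 54^2/5) - 3*19
     = 0.035088 * 1745.53 - 57
     = 4.246784.
Step 4: Ties present; correction factor C = 1 - 30/(18^3 - 18) = 0.994840. Corrected H = 4.246784 / 0.994840 = 4.268811.
Step 5: Under H0, H ~ chi^2(3); p-value = 0.233862.
Step 6: alpha = 0.1. fail to reject H0.

H = 4.2688, df = 3, p = 0.233862, fail to reject H0.


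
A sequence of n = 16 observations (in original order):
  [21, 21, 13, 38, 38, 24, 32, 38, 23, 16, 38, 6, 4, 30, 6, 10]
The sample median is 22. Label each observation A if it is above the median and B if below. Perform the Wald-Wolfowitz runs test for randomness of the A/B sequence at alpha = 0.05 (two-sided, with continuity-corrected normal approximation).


Step 1: Compute median = 22; label A = above, B = below.
Labels in order: BBBAAAAAABABBABB  (n_A = 8, n_B = 8)
Step 2: Count runs R = 7.
Step 3: Under H0 (random ordering), E[R] = 2*n_A*n_B/(n_A+n_B) + 1 = 2*8*8/16 + 1 = 9.0000.
        Var[R] = 2*n_A*n_B*(2*n_A*n_B - n_A - n_B) / ((n_A+n_B)^2 * (n_A+n_B-1)) = 14336/3840 = 3.7333.
        SD[R] = 1.9322.
Step 4: Continuity-corrected z = (R + 0.5 - E[R]) / SD[R] = (7 + 0.5 - 9.0000) / 1.9322 = -0.7763.
Step 5: Two-sided p-value via normal approximation = 2*(1 - Phi(|z|)) = 0.437558.
Step 6: alpha = 0.05. fail to reject H0.

R = 7, z = -0.7763, p = 0.437558, fail to reject H0.


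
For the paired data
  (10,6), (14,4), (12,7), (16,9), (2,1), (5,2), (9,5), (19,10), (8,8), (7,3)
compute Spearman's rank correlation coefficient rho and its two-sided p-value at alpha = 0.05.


Step 1: Rank x and y separately (midranks; no ties here).
rank(x): 10->6, 14->8, 12->7, 16->9, 2->1, 5->2, 9->5, 19->10, 8->4, 7->3
rank(y): 6->6, 4->4, 7->7, 9->9, 1->1, 2->2, 5->5, 10->10, 8->8, 3->3
Step 2: d_i = R_x(i) - R_y(i); compute d_i^2.
  (6-6)^2=0, (8-4)^2=16, (7-7)^2=0, (9-9)^2=0, (1-1)^2=0, (2-2)^2=0, (5-5)^2=0, (10-10)^2=0, (4-8)^2=16, (3-3)^2=0
sum(d^2) = 32.
Step 3: rho = 1 - 6*32 / (10*(10^2 - 1)) = 1 - 192/990 = 0.806061.
Step 4: Under H0, t = rho * sqrt((n-2)/(1-rho^2)) = 3.8522 ~ t(8).
Step 5: Two-sided p-value from the t-distribution with 8 df = 0.004862.
Step 6: alpha = 0.05. reject H0.

rho = 0.8061, p = 0.004862, reject H0 at alpha = 0.05.


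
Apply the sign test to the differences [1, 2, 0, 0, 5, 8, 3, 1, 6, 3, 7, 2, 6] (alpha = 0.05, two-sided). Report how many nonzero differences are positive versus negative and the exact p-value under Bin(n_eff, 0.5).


Step 1: Discard zero differences. Original n = 13; n_eff = number of nonzero differences = 11.
Nonzero differences (with sign): +1, +2, +5, +8, +3, +1, +6, +3, +7, +2, +6
Step 2: Count signs: positive = 11, negative = 0.
Step 3: Under H0: P(positive) = 0.5, so the number of positives S ~ Bin(11, 0.5).
Step 4: Two-sided exact p-value = sum of Bin(11,0.5) probabilities at or below the observed probability = 0.000977.
Step 5: alpha = 0.05. reject H0.

n_eff = 11, pos = 11, neg = 0, p = 0.000977, reject H0.


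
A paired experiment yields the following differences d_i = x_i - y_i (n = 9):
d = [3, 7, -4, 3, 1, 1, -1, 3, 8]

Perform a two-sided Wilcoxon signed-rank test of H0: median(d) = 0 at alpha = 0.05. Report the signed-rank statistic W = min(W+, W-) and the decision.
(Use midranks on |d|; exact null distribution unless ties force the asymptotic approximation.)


Step 1: Drop any zero differences (none here) and take |d_i|.
|d| = [3, 7, 4, 3, 1, 1, 1, 3, 8]
Step 2: Midrank |d_i| (ties get averaged ranks).
ranks: |3|->5, |7|->8, |4|->7, |3|->5, |1|->2, |1|->2, |1|->2, |3|->5, |8|->9
Step 3: Attach original signs; sum ranks with positive sign and with negative sign.
W+ = 5 + 8 + 5 + 2 + 2 + 5 + 9 = 36
W- = 7 + 2 = 9
(Check: W+ + W- = 45 should equal n(n+1)/2 = 45.)
Step 4: Test statistic W = min(W+, W-) = 9.
Step 5: Ties in |d|, so use the tie-corrected normal approximation.
        E[W] = n(n+1)/4 = 9*10/4 = 22.5.
        Tie groups: |d|=1 (t=3), |d|=3 (t=3); sum(t^3 - t) = 48.
        Var[W] = n(n+1)(2n+1)/24 - sum(t^3-t)/48 = 1710/24 - 48/48 = 70.25.
        z = (W - E[W]) / sqrt(Var[W]) = (9 - 22.5) / 8.3815 = -1.6107.
        Two-sided p = 2*Phi(z) = 0.107248.
Step 6: alpha = 0.05. fail to reject H0.

W+ = 36, W- = 9, W = min = 9, p = 0.107248, fail to reject H0.


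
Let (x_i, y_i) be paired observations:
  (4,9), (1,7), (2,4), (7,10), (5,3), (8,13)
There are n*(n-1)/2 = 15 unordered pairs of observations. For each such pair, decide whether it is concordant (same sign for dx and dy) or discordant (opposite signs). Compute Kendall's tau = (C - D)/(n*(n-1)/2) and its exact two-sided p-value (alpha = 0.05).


Step 1: Enumerate the 15 unordered pairs (i,j) with i<j and classify each by sign(x_j-x_i) * sign(y_j-y_i).
  (1,2):dx=-3,dy=-2->C; (1,3):dx=-2,dy=-5->C; (1,4):dx=+3,dy=+1->C; (1,5):dx=+1,dy=-6->D
  (1,6):dx=+4,dy=+4->C; (2,3):dx=+1,dy=-3->D; (2,4):dx=+6,dy=+3->C; (2,5):dx=+4,dy=-4->D
  (2,6):dx=+7,dy=+6->C; (3,4):dx=+5,dy=+6->C; (3,5):dx=+3,dy=-1->D; (3,6):dx=+6,dy=+9->C
  (4,5):dx=-2,dy=-7->C; (4,6):dx=+1,dy=+3->C; (5,6):dx=+3,dy=+10->C
Step 2: C = 11, D = 4, total pairs = 15.
Step 3: tau = (C - D)/(n(n-1)/2) = (11 - 4)/15 = 0.466667.
Step 4: Exact two-sided p-value (enumerate n! = 720 permutations of y under H0): p = 0.272222.
Step 5: alpha = 0.05. fail to reject H0.

tau_b = 0.4667 (C=11, D=4), p = 0.272222, fail to reject H0.


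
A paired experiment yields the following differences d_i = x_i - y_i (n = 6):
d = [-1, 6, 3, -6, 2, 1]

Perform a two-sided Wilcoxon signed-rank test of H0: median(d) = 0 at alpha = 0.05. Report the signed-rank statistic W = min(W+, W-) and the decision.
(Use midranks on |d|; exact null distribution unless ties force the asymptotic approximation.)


Step 1: Drop any zero differences (none here) and take |d_i|.
|d| = [1, 6, 3, 6, 2, 1]
Step 2: Midrank |d_i| (ties get averaged ranks).
ranks: |1|->1.5, |6|->5.5, |3|->4, |6|->5.5, |2|->3, |1|->1.5
Step 3: Attach original signs; sum ranks with positive sign and with negative sign.
W+ = 5.5 + 4 + 3 + 1.5 = 14
W- = 1.5 + 5.5 = 7
(Check: W+ + W- = 21 should equal n(n+1)/2 = 21.)
Step 4: Test statistic W = min(W+, W-) = 7.
Step 5: Ties in |d|, so use the tie-corrected normal approximation.
        E[W] = n(n+1)/4 = 6*7/4 = 10.5.
        Tie groups: |d|=1 (t=2), |d|=6 (t=2); sum(t^3 - t) = 12.
        Var[W] = n(n+1)(2n+1)/24 - sum(t^3-t)/48 = 546/24 - 12/48 = 22.5.
        z = (W - E[W]) / sqrt(Var[W]) = (7 - 10.5) / 4.7434 = -0.7379.
        Two-sided p = 2*Phi(z) = 0.460597.
Step 6: alpha = 0.05. fail to reject H0.

W+ = 14, W- = 7, W = min = 7, p = 0.460597, fail to reject H0.


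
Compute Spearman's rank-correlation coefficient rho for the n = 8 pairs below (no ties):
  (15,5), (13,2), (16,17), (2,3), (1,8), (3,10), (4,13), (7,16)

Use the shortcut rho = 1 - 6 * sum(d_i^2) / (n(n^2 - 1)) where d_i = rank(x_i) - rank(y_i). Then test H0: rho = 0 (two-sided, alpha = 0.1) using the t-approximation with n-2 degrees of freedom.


Step 1: Rank x and y separately (midranks; no ties here).
rank(x): 15->7, 13->6, 16->8, 2->2, 1->1, 3->3, 4->4, 7->5
rank(y): 5->3, 2->1, 17->8, 3->2, 8->4, 10->5, 13->6, 16->7
Step 2: d_i = R_x(i) - R_y(i); compute d_i^2.
  (7-3)^2=16, (6-1)^2=25, (8-8)^2=0, (2-2)^2=0, (1-4)^2=9, (3-5)^2=4, (4-6)^2=4, (5-7)^2=4
sum(d^2) = 62.
Step 3: rho = 1 - 6*62 / (8*(8^2 - 1)) = 1 - 372/504 = 0.261905.
Step 4: Under H0, t = rho * sqrt((n-2)/(1-rho^2)) = 0.6647 ~ t(6).
Step 5: Two-sided p-value from the t-distribution with 6 df = 0.530923.
Step 6: alpha = 0.1. fail to reject H0.

rho = 0.2619, p = 0.530923, fail to reject H0 at alpha = 0.1.


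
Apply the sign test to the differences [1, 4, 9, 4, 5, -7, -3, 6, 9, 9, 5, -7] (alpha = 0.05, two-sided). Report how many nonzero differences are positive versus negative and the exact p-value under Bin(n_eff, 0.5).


Step 1: Discard zero differences. Original n = 12; n_eff = number of nonzero differences = 12.
Nonzero differences (with sign): +1, +4, +9, +4, +5, -7, -3, +6, +9, +9, +5, -7
Step 2: Count signs: positive = 9, negative = 3.
Step 3: Under H0: P(positive) = 0.5, so the number of positives S ~ Bin(12, 0.5).
Step 4: Two-sided exact p-value = sum of Bin(12,0.5) probabilities at or below the observed probability = 0.145996.
Step 5: alpha = 0.05. fail to reject H0.

n_eff = 12, pos = 9, neg = 3, p = 0.145996, fail to reject H0.


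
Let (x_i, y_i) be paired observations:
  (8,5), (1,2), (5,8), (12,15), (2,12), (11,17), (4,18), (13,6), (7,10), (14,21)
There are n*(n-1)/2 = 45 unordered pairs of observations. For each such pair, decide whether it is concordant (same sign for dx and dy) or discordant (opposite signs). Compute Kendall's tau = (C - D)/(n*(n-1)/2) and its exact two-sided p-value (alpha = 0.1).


Step 1: Enumerate the 45 unordered pairs (i,j) with i<j and classify each by sign(x_j-x_i) * sign(y_j-y_i).
  (1,2):dx=-7,dy=-3->C; (1,3):dx=-3,dy=+3->D; (1,4):dx=+4,dy=+10->C; (1,5):dx=-6,dy=+7->D
  (1,6):dx=+3,dy=+12->C; (1,7):dx=-4,dy=+13->D; (1,8):dx=+5,dy=+1->C; (1,9):dx=-1,dy=+5->D
  (1,10):dx=+6,dy=+16->C; (2,3):dx=+4,dy=+6->C; (2,4):dx=+11,dy=+13->C; (2,5):dx=+1,dy=+10->C
  (2,6):dx=+10,dy=+15->C; (2,7):dx=+3,dy=+16->C; (2,8):dx=+12,dy=+4->C; (2,9):dx=+6,dy=+8->C
  (2,10):dx=+13,dy=+19->C; (3,4):dx=+7,dy=+7->C; (3,5):dx=-3,dy=+4->D; (3,6):dx=+6,dy=+9->C
  (3,7):dx=-1,dy=+10->D; (3,8):dx=+8,dy=-2->D; (3,9):dx=+2,dy=+2->C; (3,10):dx=+9,dy=+13->C
  (4,5):dx=-10,dy=-3->C; (4,6):dx=-1,dy=+2->D; (4,7):dx=-8,dy=+3->D; (4,8):dx=+1,dy=-9->D
  (4,9):dx=-5,dy=-5->C; (4,10):dx=+2,dy=+6->C; (5,6):dx=+9,dy=+5->C; (5,7):dx=+2,dy=+6->C
  (5,8):dx=+11,dy=-6->D; (5,9):dx=+5,dy=-2->D; (5,10):dx=+12,dy=+9->C; (6,7):dx=-7,dy=+1->D
  (6,8):dx=+2,dy=-11->D; (6,9):dx=-4,dy=-7->C; (6,10):dx=+3,dy=+4->C; (7,8):dx=+9,dy=-12->D
  (7,9):dx=+3,dy=-8->D; (7,10):dx=+10,dy=+3->C; (8,9):dx=-6,dy=+4->D; (8,10):dx=+1,dy=+15->C
  (9,10):dx=+7,dy=+11->C
Step 2: C = 28, D = 17, total pairs = 45.
Step 3: tau = (C - D)/(n(n-1)/2) = (28 - 17)/45 = 0.244444.
Step 4: Exact two-sided p-value (enumerate n! = 3628800 permutations of y under H0): p = 0.380720.
Step 5: alpha = 0.1. fail to reject H0.

tau_b = 0.2444 (C=28, D=17), p = 0.380720, fail to reject H0.


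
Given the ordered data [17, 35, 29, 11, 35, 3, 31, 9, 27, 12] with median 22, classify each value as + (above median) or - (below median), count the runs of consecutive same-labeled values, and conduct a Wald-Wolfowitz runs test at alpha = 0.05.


Step 1: Compute median = 22; label A = above, B = below.
Labels in order: BAABABABAB  (n_A = 5, n_B = 5)
Step 2: Count runs R = 9.
Step 3: Under H0 (random ordering), E[R] = 2*n_A*n_B/(n_A+n_B) + 1 = 2*5*5/10 + 1 = 6.0000.
        Var[R] = 2*n_A*n_B*(2*n_A*n_B - n_A - n_B) / ((n_A+n_B)^2 * (n_A+n_B-1)) = 2000/900 = 2.2222.
        SD[R] = 1.4907.
Step 4: Continuity-corrected z = (R - 0.5 - E[R]) / SD[R] = (9 - 0.5 - 6.0000) / 1.4907 = 1.6771.
Step 5: Two-sided p-value via normal approximation = 2*(1 - Phi(|z|)) = 0.093533.
Step 6: alpha = 0.05. fail to reject H0.

R = 9, z = 1.6771, p = 0.093533, fail to reject H0.


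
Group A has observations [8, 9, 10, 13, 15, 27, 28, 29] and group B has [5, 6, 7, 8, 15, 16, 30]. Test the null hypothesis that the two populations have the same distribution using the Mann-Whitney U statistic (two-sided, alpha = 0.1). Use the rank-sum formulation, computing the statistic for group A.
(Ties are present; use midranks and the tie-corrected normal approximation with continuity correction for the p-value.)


Step 1: Combine and sort all 15 observations; assign midranks.
sorted (value, group): (5,Y), (6,Y), (7,Y), (8,X), (8,Y), (9,X), (10,X), (13,X), (15,X), (15,Y), (16,Y), (27,X), (28,X), (29,X), (30,Y)
ranks: 5->1, 6->2, 7->3, 8->4.5, 8->4.5, 9->6, 10->7, 13->8, 15->9.5, 15->9.5, 16->11, 27->12, 28->13, 29->14, 30->15
Step 2: Rank sum for X: R1 = 4.5 + 6 + 7 + 8 + 9.5 + 12 + 13 + 14 = 74.
Step 3: U_X = R1 - n1(n1+1)/2 = 74 - 8*9/2 = 74 - 36 = 38.
       U_Y = n1*n2 - U_X = 56 - 38 = 18.
Step 4: Ties are present, so use the tie-corrected normal approximation (with continuity correction) for the p-value.
Step 5: p-value = 0.270731; compare to alpha = 0.1. fail to reject H0.

U_X = 38, p = 0.270731, fail to reject H0 at alpha = 0.1.


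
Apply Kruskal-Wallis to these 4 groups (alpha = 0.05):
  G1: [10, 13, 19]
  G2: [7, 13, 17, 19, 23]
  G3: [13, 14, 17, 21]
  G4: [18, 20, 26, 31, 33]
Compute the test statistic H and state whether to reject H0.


Step 1: Combine all N = 17 observations and assign midranks.
sorted (value, group, rank): (7,G2,1), (10,G1,2), (13,G1,4), (13,G2,4), (13,G3,4), (14,G3,6), (17,G2,7.5), (17,G3,7.5), (18,G4,9), (19,G1,10.5), (19,G2,10.5), (20,G4,12), (21,G3,13), (23,G2,14), (26,G4,15), (31,G4,16), (33,G4,17)
Step 2: Sum ranks within each group.
R_1 = 16.5 (n_1 = 3)
R_2 = 37 (n_2 = 5)
R_3 = 30.5 (n_3 = 4)
R_4 = 69 (n_4 = 5)
Step 3: H = 12/(N(N+1)) * sum(R_i^2/n_i) - 3(N+1)
     = 12/(17*18) * (16.5^2/3 + 37^2/5 + 30.5^2/4 + 69^2/5) - 3*18
     = 0.039216 * 1549.31 - 54
     = 6.757353.
Step 4: Ties present; correction factor C = 1 - 36/(17^3 - 17) = 0.992647. Corrected H = 6.757353 / 0.992647 = 6.807407.
Step 5: Under H0, H ~ chi^2(3); p-value = 0.078296.
Step 6: alpha = 0.05. fail to reject H0.

H = 6.8074, df = 3, p = 0.078296, fail to reject H0.


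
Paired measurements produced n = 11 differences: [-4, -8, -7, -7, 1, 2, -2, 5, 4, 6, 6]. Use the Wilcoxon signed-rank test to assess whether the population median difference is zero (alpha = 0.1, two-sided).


Step 1: Drop any zero differences (none here) and take |d_i|.
|d| = [4, 8, 7, 7, 1, 2, 2, 5, 4, 6, 6]
Step 2: Midrank |d_i| (ties get averaged ranks).
ranks: |4|->4.5, |8|->11, |7|->9.5, |7|->9.5, |1|->1, |2|->2.5, |2|->2.5, |5|->6, |4|->4.5, |6|->7.5, |6|->7.5
Step 3: Attach original signs; sum ranks with positive sign and with negative sign.
W+ = 1 + 2.5 + 6 + 4.5 + 7.5 + 7.5 = 29
W- = 4.5 + 11 + 9.5 + 9.5 + 2.5 = 37
(Check: W+ + W- = 66 should equal n(n+1)/2 = 66.)
Step 4: Test statistic W = min(W+, W-) = 29.
Step 5: Ties in |d|, so use the tie-corrected normal approximation.
        E[W] = n(n+1)/4 = 11*12/4 = 33.
        Tie groups: |d|=2 (t=2), |d|=4 (t=2), |d|=6 (t=2), |d|=7 (t=2); sum(t^3 - t) = 24.
        Var[W] = n(n+1)(2n+1)/24 - sum(t^3-t)/48 = 3036/24 - 24/48 = 126.
        z = (W - E[W]) / sqrt(Var[W]) = (29 - 33) / 11.2250 = -0.3563.
        Two-sided p = 2*Phi(z) = 0.721580.
Step 6: alpha = 0.1. fail to reject H0.

W+ = 29, W- = 37, W = min = 29, p = 0.721580, fail to reject H0.


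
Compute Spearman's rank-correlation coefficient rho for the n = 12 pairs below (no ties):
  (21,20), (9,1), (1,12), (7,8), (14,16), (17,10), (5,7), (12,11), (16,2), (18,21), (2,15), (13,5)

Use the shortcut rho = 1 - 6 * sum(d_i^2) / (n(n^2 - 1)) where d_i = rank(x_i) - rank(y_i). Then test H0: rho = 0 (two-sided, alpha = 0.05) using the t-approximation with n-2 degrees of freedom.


Step 1: Rank x and y separately (midranks; no ties here).
rank(x): 21->12, 9->5, 1->1, 7->4, 14->8, 17->10, 5->3, 12->6, 16->9, 18->11, 2->2, 13->7
rank(y): 20->11, 1->1, 12->8, 8->5, 16->10, 10->6, 7->4, 11->7, 2->2, 21->12, 15->9, 5->3
Step 2: d_i = R_x(i) - R_y(i); compute d_i^2.
  (12-11)^2=1, (5-1)^2=16, (1-8)^2=49, (4-5)^2=1, (8-10)^2=4, (10-6)^2=16, (3-4)^2=1, (6-7)^2=1, (9-2)^2=49, (11-12)^2=1, (2-9)^2=49, (7-3)^2=16
sum(d^2) = 204.
Step 3: rho = 1 - 6*204 / (12*(12^2 - 1)) = 1 - 1224/1716 = 0.286713.
Step 4: Under H0, t = rho * sqrt((n-2)/(1-rho^2)) = 0.9464 ~ t(10).
Step 5: Two-sided p-value from the t-distribution with 10 df = 0.366251.
Step 6: alpha = 0.05. fail to reject H0.

rho = 0.2867, p = 0.366251, fail to reject H0 at alpha = 0.05.


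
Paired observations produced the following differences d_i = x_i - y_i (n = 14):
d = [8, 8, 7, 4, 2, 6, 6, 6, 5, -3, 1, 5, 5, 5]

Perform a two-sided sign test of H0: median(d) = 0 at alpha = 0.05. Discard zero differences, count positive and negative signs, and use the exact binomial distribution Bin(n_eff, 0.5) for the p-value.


Step 1: Discard zero differences. Original n = 14; n_eff = number of nonzero differences = 14.
Nonzero differences (with sign): +8, +8, +7, +4, +2, +6, +6, +6, +5, -3, +1, +5, +5, +5
Step 2: Count signs: positive = 13, negative = 1.
Step 3: Under H0: P(positive) = 0.5, so the number of positives S ~ Bin(14, 0.5).
Step 4: Two-sided exact p-value = sum of Bin(14,0.5) probabilities at or below the observed probability = 0.001831.
Step 5: alpha = 0.05. reject H0.

n_eff = 14, pos = 13, neg = 1, p = 0.001831, reject H0.


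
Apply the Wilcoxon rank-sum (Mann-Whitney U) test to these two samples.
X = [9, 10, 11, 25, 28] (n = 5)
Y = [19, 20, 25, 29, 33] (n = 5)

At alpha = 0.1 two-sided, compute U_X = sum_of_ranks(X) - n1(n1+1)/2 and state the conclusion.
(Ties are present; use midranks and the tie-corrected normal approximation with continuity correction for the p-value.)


Step 1: Combine and sort all 10 observations; assign midranks.
sorted (value, group): (9,X), (10,X), (11,X), (19,Y), (20,Y), (25,X), (25,Y), (28,X), (29,Y), (33,Y)
ranks: 9->1, 10->2, 11->3, 19->4, 20->5, 25->6.5, 25->6.5, 28->8, 29->9, 33->10
Step 2: Rank sum for X: R1 = 1 + 2 + 3 + 6.5 + 8 = 20.5.
Step 3: U_X = R1 - n1(n1+1)/2 = 20.5 - 5*6/2 = 20.5 - 15 = 5.5.
       U_Y = n1*n2 - U_X = 25 - 5.5 = 19.5.
Step 4: Ties are present, so use the tie-corrected normal approximation (with continuity correction) for the p-value.
Step 5: p-value = 0.173217; compare to alpha = 0.1. fail to reject H0.

U_X = 5.5, p = 0.173217, fail to reject H0 at alpha = 0.1.


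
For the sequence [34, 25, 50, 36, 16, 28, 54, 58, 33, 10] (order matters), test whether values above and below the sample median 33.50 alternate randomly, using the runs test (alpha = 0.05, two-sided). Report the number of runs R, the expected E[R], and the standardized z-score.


Step 1: Compute median = 33.50; label A = above, B = below.
Labels in order: ABAABBAABB  (n_A = 5, n_B = 5)
Step 2: Count runs R = 6.
Step 3: Under H0 (random ordering), E[R] = 2*n_A*n_B/(n_A+n_B) + 1 = 2*5*5/10 + 1 = 6.0000.
        Var[R] = 2*n_A*n_B*(2*n_A*n_B - n_A - n_B) / ((n_A+n_B)^2 * (n_A+n_B-1)) = 2000/900 = 2.2222.
        SD[R] = 1.4907.
Step 4: R = E[R], so z = 0 with no continuity correction.
Step 5: Two-sided p-value via normal approximation = 2*(1 - Phi(|z|)) = 1.000000.
Step 6: alpha = 0.05. fail to reject H0.

R = 6, z = 0.0000, p = 1.000000, fail to reject H0.


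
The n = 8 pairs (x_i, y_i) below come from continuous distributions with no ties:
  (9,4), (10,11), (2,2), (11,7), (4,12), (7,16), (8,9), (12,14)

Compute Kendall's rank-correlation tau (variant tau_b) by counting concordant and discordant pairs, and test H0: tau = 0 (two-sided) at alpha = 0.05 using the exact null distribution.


Step 1: Enumerate the 28 unordered pairs (i,j) with i<j and classify each by sign(x_j-x_i) * sign(y_j-y_i).
  (1,2):dx=+1,dy=+7->C; (1,3):dx=-7,dy=-2->C; (1,4):dx=+2,dy=+3->C; (1,5):dx=-5,dy=+8->D
  (1,6):dx=-2,dy=+12->D; (1,7):dx=-1,dy=+5->D; (1,8):dx=+3,dy=+10->C; (2,3):dx=-8,dy=-9->C
  (2,4):dx=+1,dy=-4->D; (2,5):dx=-6,dy=+1->D; (2,6):dx=-3,dy=+5->D; (2,7):dx=-2,dy=-2->C
  (2,8):dx=+2,dy=+3->C; (3,4):dx=+9,dy=+5->C; (3,5):dx=+2,dy=+10->C; (3,6):dx=+5,dy=+14->C
  (3,7):dx=+6,dy=+7->C; (3,8):dx=+10,dy=+12->C; (4,5):dx=-7,dy=+5->D; (4,6):dx=-4,dy=+9->D
  (4,7):dx=-3,dy=+2->D; (4,8):dx=+1,dy=+7->C; (5,6):dx=+3,dy=+4->C; (5,7):dx=+4,dy=-3->D
  (5,8):dx=+8,dy=+2->C; (6,7):dx=+1,dy=-7->D; (6,8):dx=+5,dy=-2->D; (7,8):dx=+4,dy=+5->C
Step 2: C = 16, D = 12, total pairs = 28.
Step 3: tau = (C - D)/(n(n-1)/2) = (16 - 12)/28 = 0.142857.
Step 4: Exact two-sided p-value (enumerate n! = 40320 permutations of y under H0): p = 0.719544.
Step 5: alpha = 0.05. fail to reject H0.

tau_b = 0.1429 (C=16, D=12), p = 0.719544, fail to reject H0.


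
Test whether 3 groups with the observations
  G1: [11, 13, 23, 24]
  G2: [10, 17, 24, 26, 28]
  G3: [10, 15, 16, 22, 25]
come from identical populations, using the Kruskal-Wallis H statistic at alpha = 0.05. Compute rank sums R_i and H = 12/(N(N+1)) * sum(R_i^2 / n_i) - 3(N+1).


Step 1: Combine all N = 14 observations and assign midranks.
sorted (value, group, rank): (10,G2,1.5), (10,G3,1.5), (11,G1,3), (13,G1,4), (15,G3,5), (16,G3,6), (17,G2,7), (22,G3,8), (23,G1,9), (24,G1,10.5), (24,G2,10.5), (25,G3,12), (26,G2,13), (28,G2,14)
Step 2: Sum ranks within each group.
R_1 = 26.5 (n_1 = 4)
R_2 = 46 (n_2 = 5)
R_3 = 32.5 (n_3 = 5)
Step 3: H = 12/(N(N+1)) * sum(R_i^2/n_i) - 3(N+1)
     = 12/(14*15) * (26.5^2/4 + 46^2/5 + 32.5^2/5) - 3*15
     = 0.057143 * 810.013 - 45
     = 1.286429.
Step 4: Ties present; correction factor C = 1 - 12/(14^3 - 14) = 0.995604. Corrected H = 1.286429 / 0.995604 = 1.292108.
Step 5: Under H0, H ~ chi^2(2); p-value = 0.524110.
Step 6: alpha = 0.05. fail to reject H0.

H = 1.2921, df = 2, p = 0.524110, fail to reject H0.


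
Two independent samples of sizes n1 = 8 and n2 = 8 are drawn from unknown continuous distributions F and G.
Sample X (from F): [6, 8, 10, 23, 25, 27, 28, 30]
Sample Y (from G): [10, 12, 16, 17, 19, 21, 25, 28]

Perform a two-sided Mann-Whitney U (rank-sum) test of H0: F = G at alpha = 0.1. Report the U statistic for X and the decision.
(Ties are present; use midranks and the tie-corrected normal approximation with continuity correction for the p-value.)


Step 1: Combine and sort all 16 observations; assign midranks.
sorted (value, group): (6,X), (8,X), (10,X), (10,Y), (12,Y), (16,Y), (17,Y), (19,Y), (21,Y), (23,X), (25,X), (25,Y), (27,X), (28,X), (28,Y), (30,X)
ranks: 6->1, 8->2, 10->3.5, 10->3.5, 12->5, 16->6, 17->7, 19->8, 21->9, 23->10, 25->11.5, 25->11.5, 27->13, 28->14.5, 28->14.5, 30->16
Step 2: Rank sum for X: R1 = 1 + 2 + 3.5 + 10 + 11.5 + 13 + 14.5 + 16 = 71.5.
Step 3: U_X = R1 - n1(n1+1)/2 = 71.5 - 8*9/2 = 71.5 - 36 = 35.5.
       U_Y = n1*n2 - U_X = 64 - 35.5 = 28.5.
Step 4: Ties are present, so use the tie-corrected normal approximation (with continuity correction) for the p-value.
Step 5: p-value = 0.752184; compare to alpha = 0.1. fail to reject H0.

U_X = 35.5, p = 0.752184, fail to reject H0 at alpha = 0.1.


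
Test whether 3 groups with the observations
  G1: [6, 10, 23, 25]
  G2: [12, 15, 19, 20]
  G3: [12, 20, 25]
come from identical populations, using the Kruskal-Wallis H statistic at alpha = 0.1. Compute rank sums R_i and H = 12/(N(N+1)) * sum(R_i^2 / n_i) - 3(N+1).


Step 1: Combine all N = 11 observations and assign midranks.
sorted (value, group, rank): (6,G1,1), (10,G1,2), (12,G2,3.5), (12,G3,3.5), (15,G2,5), (19,G2,6), (20,G2,7.5), (20,G3,7.5), (23,G1,9), (25,G1,10.5), (25,G3,10.5)
Step 2: Sum ranks within each group.
R_1 = 22.5 (n_1 = 4)
R_2 = 22 (n_2 = 4)
R_3 = 21.5 (n_3 = 3)
Step 3: H = 12/(N(N+1)) * sum(R_i^2/n_i) - 3(N+1)
     = 12/(11*12) * (22.5^2/4 + 22^2/4 + 21.5^2/3) - 3*12
     = 0.090909 * 401.646 - 36
     = 0.513258.
Step 4: Ties present; correction factor C = 1 - 18/(11^3 - 11) = 0.986364. Corrected H = 0.513258 / 0.986364 = 0.520353.
Step 5: Under H0, H ~ chi^2(2); p-value = 0.770915.
Step 6: alpha = 0.1. fail to reject H0.

H = 0.5204, df = 2, p = 0.770915, fail to reject H0.


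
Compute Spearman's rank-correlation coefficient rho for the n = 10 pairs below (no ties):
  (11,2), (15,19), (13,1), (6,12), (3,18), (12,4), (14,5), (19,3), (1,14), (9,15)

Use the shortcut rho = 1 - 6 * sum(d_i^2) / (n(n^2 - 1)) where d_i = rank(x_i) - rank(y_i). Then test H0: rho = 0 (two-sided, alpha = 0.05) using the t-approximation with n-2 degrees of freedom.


Step 1: Rank x and y separately (midranks; no ties here).
rank(x): 11->5, 15->9, 13->7, 6->3, 3->2, 12->6, 14->8, 19->10, 1->1, 9->4
rank(y): 2->2, 19->10, 1->1, 12->6, 18->9, 4->4, 5->5, 3->3, 14->7, 15->8
Step 2: d_i = R_x(i) - R_y(i); compute d_i^2.
  (5-2)^2=9, (9-10)^2=1, (7-1)^2=36, (3-6)^2=9, (2-9)^2=49, (6-4)^2=4, (8-5)^2=9, (10-3)^2=49, (1-7)^2=36, (4-8)^2=16
sum(d^2) = 218.
Step 3: rho = 1 - 6*218 / (10*(10^2 - 1)) = 1 - 1308/990 = -0.321212.
Step 4: Under H0, t = rho * sqrt((n-2)/(1-rho^2)) = -0.9594 ~ t(8).
Step 5: Two-sided p-value from the t-distribution with 8 df = 0.365468.
Step 6: alpha = 0.05. fail to reject H0.

rho = -0.3212, p = 0.365468, fail to reject H0 at alpha = 0.05.


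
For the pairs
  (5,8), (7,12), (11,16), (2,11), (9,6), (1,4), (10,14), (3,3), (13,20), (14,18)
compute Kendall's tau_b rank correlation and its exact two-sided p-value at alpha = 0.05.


Step 1: Enumerate the 45 unordered pairs (i,j) with i<j and classify each by sign(x_j-x_i) * sign(y_j-y_i).
  (1,2):dx=+2,dy=+4->C; (1,3):dx=+6,dy=+8->C; (1,4):dx=-3,dy=+3->D; (1,5):dx=+4,dy=-2->D
  (1,6):dx=-4,dy=-4->C; (1,7):dx=+5,dy=+6->C; (1,8):dx=-2,dy=-5->C; (1,9):dx=+8,dy=+12->C
  (1,10):dx=+9,dy=+10->C; (2,3):dx=+4,dy=+4->C; (2,4):dx=-5,dy=-1->C; (2,5):dx=+2,dy=-6->D
  (2,6):dx=-6,dy=-8->C; (2,7):dx=+3,dy=+2->C; (2,8):dx=-4,dy=-9->C; (2,9):dx=+6,dy=+8->C
  (2,10):dx=+7,dy=+6->C; (3,4):dx=-9,dy=-5->C; (3,5):dx=-2,dy=-10->C; (3,6):dx=-10,dy=-12->C
  (3,7):dx=-1,dy=-2->C; (3,8):dx=-8,dy=-13->C; (3,9):dx=+2,dy=+4->C; (3,10):dx=+3,dy=+2->C
  (4,5):dx=+7,dy=-5->D; (4,6):dx=-1,dy=-7->C; (4,7):dx=+8,dy=+3->C; (4,8):dx=+1,dy=-8->D
  (4,9):dx=+11,dy=+9->C; (4,10):dx=+12,dy=+7->C; (5,6):dx=-8,dy=-2->C; (5,7):dx=+1,dy=+8->C
  (5,8):dx=-6,dy=-3->C; (5,9):dx=+4,dy=+14->C; (5,10):dx=+5,dy=+12->C; (6,7):dx=+9,dy=+10->C
  (6,8):dx=+2,dy=-1->D; (6,9):dx=+12,dy=+16->C; (6,10):dx=+13,dy=+14->C; (7,8):dx=-7,dy=-11->C
  (7,9):dx=+3,dy=+6->C; (7,10):dx=+4,dy=+4->C; (8,9):dx=+10,dy=+17->C; (8,10):dx=+11,dy=+15->C
  (9,10):dx=+1,dy=-2->D
Step 2: C = 38, D = 7, total pairs = 45.
Step 3: tau = (C - D)/(n(n-1)/2) = (38 - 7)/45 = 0.688889.
Step 4: Exact two-sided p-value (enumerate n! = 3628800 permutations of y under H0): p = 0.004687.
Step 5: alpha = 0.05. reject H0.

tau_b = 0.6889 (C=38, D=7), p = 0.004687, reject H0.


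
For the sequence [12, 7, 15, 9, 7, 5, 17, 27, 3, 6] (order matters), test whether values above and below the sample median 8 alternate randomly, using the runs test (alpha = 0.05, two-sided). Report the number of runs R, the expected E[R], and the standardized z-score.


Step 1: Compute median = 8; label A = above, B = below.
Labels in order: ABAABBAABB  (n_A = 5, n_B = 5)
Step 2: Count runs R = 6.
Step 3: Under H0 (random ordering), E[R] = 2*n_A*n_B/(n_A+n_B) + 1 = 2*5*5/10 + 1 = 6.0000.
        Var[R] = 2*n_A*n_B*(2*n_A*n_B - n_A - n_B) / ((n_A+n_B)^2 * (n_A+n_B-1)) = 2000/900 = 2.2222.
        SD[R] = 1.4907.
Step 4: R = E[R], so z = 0 with no continuity correction.
Step 5: Two-sided p-value via normal approximation = 2*(1 - Phi(|z|)) = 1.000000.
Step 6: alpha = 0.05. fail to reject H0.

R = 6, z = 0.0000, p = 1.000000, fail to reject H0.


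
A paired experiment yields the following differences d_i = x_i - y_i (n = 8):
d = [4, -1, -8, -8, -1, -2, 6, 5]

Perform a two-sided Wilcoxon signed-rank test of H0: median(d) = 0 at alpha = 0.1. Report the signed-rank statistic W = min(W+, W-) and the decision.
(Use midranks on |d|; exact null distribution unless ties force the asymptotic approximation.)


Step 1: Drop any zero differences (none here) and take |d_i|.
|d| = [4, 1, 8, 8, 1, 2, 6, 5]
Step 2: Midrank |d_i| (ties get averaged ranks).
ranks: |4|->4, |1|->1.5, |8|->7.5, |8|->7.5, |1|->1.5, |2|->3, |6|->6, |5|->5
Step 3: Attach original signs; sum ranks with positive sign and with negative sign.
W+ = 4 + 6 + 5 = 15
W- = 1.5 + 7.5 + 7.5 + 1.5 + 3 = 21
(Check: W+ + W- = 36 should equal n(n+1)/2 = 36.)
Step 4: Test statistic W = min(W+, W-) = 15.
Step 5: Ties in |d|, so use the tie-corrected normal approximation.
        E[W] = n(n+1)/4 = 8*9/4 = 18.
        Tie groups: |d|=1 (t=2), |d|=8 (t=2); sum(t^3 - t) = 12.
        Var[W] = n(n+1)(2n+1)/24 - sum(t^3-t)/48 = 1224/24 - 12/48 = 50.75.
        z = (W - E[W]) / sqrt(Var[W]) = (15 - 18) / 7.1239 = -0.4211.
        Two-sided p = 2*Phi(z) = 0.673669.
Step 6: alpha = 0.1. fail to reject H0.

W+ = 15, W- = 21, W = min = 15, p = 0.673669, fail to reject H0.
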